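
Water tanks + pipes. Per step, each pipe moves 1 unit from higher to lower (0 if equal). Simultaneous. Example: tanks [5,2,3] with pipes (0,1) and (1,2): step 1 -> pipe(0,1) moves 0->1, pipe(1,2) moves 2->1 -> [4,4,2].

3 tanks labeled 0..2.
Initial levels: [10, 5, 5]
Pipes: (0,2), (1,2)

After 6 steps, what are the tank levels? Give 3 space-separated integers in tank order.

Step 1: flows [0->2,1=2] -> levels [9 5 6]
Step 2: flows [0->2,2->1] -> levels [8 6 6]
Step 3: flows [0->2,1=2] -> levels [7 6 7]
Step 4: flows [0=2,2->1] -> levels [7 7 6]
Step 5: flows [0->2,1->2] -> levels [6 6 8]
Step 6: flows [2->0,2->1] -> levels [7 7 6]

Answer: 7 7 6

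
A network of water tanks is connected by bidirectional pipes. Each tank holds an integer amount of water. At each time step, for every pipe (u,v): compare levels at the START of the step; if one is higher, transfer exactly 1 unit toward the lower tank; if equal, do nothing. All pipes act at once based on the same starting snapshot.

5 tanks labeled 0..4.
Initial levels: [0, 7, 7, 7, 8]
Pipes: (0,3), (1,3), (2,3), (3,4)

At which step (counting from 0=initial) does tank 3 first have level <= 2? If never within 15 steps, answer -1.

Step 1: flows [3->0,1=3,2=3,4->3] -> levels [1 7 7 7 7]
Step 2: flows [3->0,1=3,2=3,3=4] -> levels [2 7 7 6 7]
Step 3: flows [3->0,1->3,2->3,4->3] -> levels [3 6 6 8 6]
Step 4: flows [3->0,3->1,3->2,3->4] -> levels [4 7 7 4 7]
Step 5: flows [0=3,1->3,2->3,4->3] -> levels [4 6 6 7 6]
Step 6: flows [3->0,3->1,3->2,3->4] -> levels [5 7 7 3 7]
Step 7: flows [0->3,1->3,2->3,4->3] -> levels [4 6 6 7 6]
  -> period-2 cycle (repeats step 5); tank 3 never drops to <=2
Tank 3 never reaches <=2 within 15 steps

Answer: -1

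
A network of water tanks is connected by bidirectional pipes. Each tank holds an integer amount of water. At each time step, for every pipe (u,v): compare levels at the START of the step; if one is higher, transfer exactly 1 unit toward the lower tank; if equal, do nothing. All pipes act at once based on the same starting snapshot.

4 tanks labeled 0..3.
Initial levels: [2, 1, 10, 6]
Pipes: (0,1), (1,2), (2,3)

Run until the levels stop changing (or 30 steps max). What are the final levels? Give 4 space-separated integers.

Answer: 4 6 4 5

Derivation:
Step 1: flows [0->1,2->1,2->3] -> levels [1 3 8 7]
Step 2: flows [1->0,2->1,2->3] -> levels [2 3 6 8]
Step 3: flows [1->0,2->1,3->2] -> levels [3 3 6 7]
Step 4: flows [0=1,2->1,3->2] -> levels [3 4 6 6]
Step 5: flows [1->0,2->1,2=3] -> levels [4 4 5 6]
Step 6: flows [0=1,2->1,3->2] -> levels [4 5 5 5]
Step 7: flows [1->0,1=2,2=3] -> levels [5 4 5 5]
Step 8: flows [0->1,2->1,2=3] -> levels [4 6 4 5]
Step 9: flows [1->0,1->2,3->2] -> levels [5 4 6 4]
Step 10: flows [0->1,2->1,2->3] -> levels [4 6 4 5]
  -> period-2 cycle: step 10 state = step 8 state; never stabilizes
  -> state at step 30: (30-8) mod 2 = 0, same as step 8 -> [4 6 4 5]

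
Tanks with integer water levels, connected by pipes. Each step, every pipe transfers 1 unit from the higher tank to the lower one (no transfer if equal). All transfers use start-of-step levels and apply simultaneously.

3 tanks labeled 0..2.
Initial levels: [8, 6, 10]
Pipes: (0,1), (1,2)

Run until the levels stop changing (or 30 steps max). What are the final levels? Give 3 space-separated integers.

Step 1: flows [0->1,2->1] -> levels [7 8 9]
Step 2: flows [1->0,2->1] -> levels [8 8 8]
Step 3: flows [0=1,1=2] -> levels [8 8 8]
  -> stable (no change)

Answer: 8 8 8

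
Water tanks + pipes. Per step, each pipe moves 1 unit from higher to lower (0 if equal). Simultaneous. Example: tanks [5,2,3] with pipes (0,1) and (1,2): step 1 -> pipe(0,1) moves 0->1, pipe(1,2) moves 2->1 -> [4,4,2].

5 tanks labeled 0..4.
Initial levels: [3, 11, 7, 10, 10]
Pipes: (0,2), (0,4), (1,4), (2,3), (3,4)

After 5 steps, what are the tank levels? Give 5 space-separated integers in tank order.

Step 1: flows [2->0,4->0,1->4,3->2,3=4] -> levels [5 10 7 9 10]
Step 2: flows [2->0,4->0,1=4,3->2,4->3] -> levels [7 10 7 9 8]
Step 3: flows [0=2,4->0,1->4,3->2,3->4] -> levels [8 9 8 7 9]
Step 4: flows [0=2,4->0,1=4,2->3,4->3] -> levels [9 9 7 9 7]
Step 5: flows [0->2,0->4,1->4,3->2,3->4] -> levels [7 8 9 7 10]

Answer: 7 8 9 7 10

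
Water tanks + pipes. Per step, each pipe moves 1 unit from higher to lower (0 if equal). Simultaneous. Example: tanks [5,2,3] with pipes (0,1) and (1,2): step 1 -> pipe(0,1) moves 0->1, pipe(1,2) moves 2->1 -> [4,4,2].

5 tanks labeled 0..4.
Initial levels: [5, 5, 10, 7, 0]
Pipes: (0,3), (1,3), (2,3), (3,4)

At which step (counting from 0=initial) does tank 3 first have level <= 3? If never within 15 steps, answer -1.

Step 1: flows [3->0,3->1,2->3,3->4] -> levels [6 6 9 5 1]
Step 2: flows [0->3,1->3,2->3,3->4] -> levels [5 5 8 7 2]
Step 3: flows [3->0,3->1,2->3,3->4] -> levels [6 6 7 5 3]
Step 4: flows [0->3,1->3,2->3,3->4] -> levels [5 5 6 7 4]
Step 5: flows [3->0,3->1,3->2,3->4] -> levels [6 6 7 3 5]
Tank 3 first reaches <=3 at step 5

Answer: 5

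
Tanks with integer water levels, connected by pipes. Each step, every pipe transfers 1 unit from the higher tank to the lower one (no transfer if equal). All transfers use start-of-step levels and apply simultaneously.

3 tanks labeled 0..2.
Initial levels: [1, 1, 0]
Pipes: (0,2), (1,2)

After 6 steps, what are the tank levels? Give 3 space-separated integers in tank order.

Step 1: flows [0->2,1->2] -> levels [0 0 2]
Step 2: flows [2->0,2->1] -> levels [1 1 0]
  -> period-2 cycle: step 2 state = step 0 state
  -> state at step 6: (6-0) mod 2 = 0, same as step 0 -> [1 1 0]

Answer: 1 1 0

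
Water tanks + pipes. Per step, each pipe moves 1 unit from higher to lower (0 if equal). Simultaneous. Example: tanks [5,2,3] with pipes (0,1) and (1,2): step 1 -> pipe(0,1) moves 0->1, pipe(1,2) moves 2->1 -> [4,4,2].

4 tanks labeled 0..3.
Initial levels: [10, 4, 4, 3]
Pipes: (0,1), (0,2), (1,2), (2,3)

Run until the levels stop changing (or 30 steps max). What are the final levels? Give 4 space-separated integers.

Answer: 5 5 7 4

Derivation:
Step 1: flows [0->1,0->2,1=2,2->3] -> levels [8 5 4 4]
Step 2: flows [0->1,0->2,1->2,2=3] -> levels [6 5 6 4]
Step 3: flows [0->1,0=2,2->1,2->3] -> levels [5 7 4 5]
Step 4: flows [1->0,0->2,1->2,3->2] -> levels [5 5 7 4]
Step 5: flows [0=1,2->0,2->1,2->3] -> levels [6 6 4 5]
Step 6: flows [0=1,0->2,1->2,3->2] -> levels [5 5 7 4]
  -> period-2 cycle: step 6 state = step 4 state; never stabilizes
  -> state at step 30: (30-4) mod 2 = 0, same as step 4 -> [5 5 7 4]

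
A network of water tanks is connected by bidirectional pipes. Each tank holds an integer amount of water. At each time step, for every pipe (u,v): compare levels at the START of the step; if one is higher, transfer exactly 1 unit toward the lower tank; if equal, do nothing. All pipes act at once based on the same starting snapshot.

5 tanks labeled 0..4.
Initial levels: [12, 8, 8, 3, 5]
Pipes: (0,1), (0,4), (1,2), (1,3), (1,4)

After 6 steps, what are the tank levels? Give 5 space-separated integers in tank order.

Answer: 7 9 7 6 7

Derivation:
Step 1: flows [0->1,0->4,1=2,1->3,1->4] -> levels [10 7 8 4 7]
Step 2: flows [0->1,0->4,2->1,1->3,1=4] -> levels [8 8 7 5 8]
Step 3: flows [0=1,0=4,1->2,1->3,1=4] -> levels [8 6 8 6 8]
Step 4: flows [0->1,0=4,2->1,1=3,4->1] -> levels [7 9 7 6 7]
Step 5: flows [1->0,0=4,1->2,1->3,1->4] -> levels [8 5 8 7 8]
Step 6: flows [0->1,0=4,2->1,3->1,4->1] -> levels [7 9 7 6 7]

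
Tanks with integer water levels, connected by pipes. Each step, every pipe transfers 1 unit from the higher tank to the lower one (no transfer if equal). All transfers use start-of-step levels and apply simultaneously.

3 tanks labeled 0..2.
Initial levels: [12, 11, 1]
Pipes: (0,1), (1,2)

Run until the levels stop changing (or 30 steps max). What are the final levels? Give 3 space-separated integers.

Step 1: flows [0->1,1->2] -> levels [11 11 2]
Step 2: flows [0=1,1->2] -> levels [11 10 3]
Step 3: flows [0->1,1->2] -> levels [10 10 4]
Step 4: flows [0=1,1->2] -> levels [10 9 5]
Step 5: flows [0->1,1->2] -> levels [9 9 6]
Step 6: flows [0=1,1->2] -> levels [9 8 7]
Step 7: flows [0->1,1->2] -> levels [8 8 8]
Step 8: flows [0=1,1=2] -> levels [8 8 8]
  -> stable (no change)

Answer: 8 8 8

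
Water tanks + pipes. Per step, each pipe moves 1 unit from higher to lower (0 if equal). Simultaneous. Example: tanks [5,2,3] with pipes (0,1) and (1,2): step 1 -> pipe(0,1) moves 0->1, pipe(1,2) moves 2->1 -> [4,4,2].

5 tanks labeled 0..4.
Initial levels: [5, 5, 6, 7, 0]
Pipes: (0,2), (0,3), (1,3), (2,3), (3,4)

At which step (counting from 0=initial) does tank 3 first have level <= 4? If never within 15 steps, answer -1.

Step 1: flows [2->0,3->0,3->1,3->2,3->4] -> levels [7 6 6 3 1]
Tank 3 first reaches <=4 at step 1

Answer: 1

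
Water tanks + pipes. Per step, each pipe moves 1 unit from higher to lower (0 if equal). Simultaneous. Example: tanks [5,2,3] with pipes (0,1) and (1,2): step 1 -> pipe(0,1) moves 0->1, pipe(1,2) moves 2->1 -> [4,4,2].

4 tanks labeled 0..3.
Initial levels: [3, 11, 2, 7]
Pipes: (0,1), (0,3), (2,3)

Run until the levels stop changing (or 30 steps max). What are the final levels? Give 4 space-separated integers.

Step 1: flows [1->0,3->0,3->2] -> levels [5 10 3 5]
Step 2: flows [1->0,0=3,3->2] -> levels [6 9 4 4]
Step 3: flows [1->0,0->3,2=3] -> levels [6 8 4 5]
Step 4: flows [1->0,0->3,3->2] -> levels [6 7 5 5]
Step 5: flows [1->0,0->3,2=3] -> levels [6 6 5 6]
Step 6: flows [0=1,0=3,3->2] -> levels [6 6 6 5]
Step 7: flows [0=1,0->3,2->3] -> levels [5 6 5 7]
Step 8: flows [1->0,3->0,3->2] -> levels [7 5 6 5]
Step 9: flows [0->1,0->3,2->3] -> levels [5 6 5 7]
  -> period-2 cycle: step 9 state = step 7 state; never stabilizes
  -> state at step 30: (30-7) mod 2 = 1, same as step 8 -> [7 5 6 5]

Answer: 7 5 6 5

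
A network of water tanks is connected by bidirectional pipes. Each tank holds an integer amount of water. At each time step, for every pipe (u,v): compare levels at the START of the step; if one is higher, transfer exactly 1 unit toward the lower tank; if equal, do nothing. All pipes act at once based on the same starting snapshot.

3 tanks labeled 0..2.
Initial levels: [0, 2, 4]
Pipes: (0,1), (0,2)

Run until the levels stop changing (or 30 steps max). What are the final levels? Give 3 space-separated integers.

Answer: 2 2 2

Derivation:
Step 1: flows [1->0,2->0] -> levels [2 1 3]
Step 2: flows [0->1,2->0] -> levels [2 2 2]
Step 3: flows [0=1,0=2] -> levels [2 2 2]
  -> stable (no change)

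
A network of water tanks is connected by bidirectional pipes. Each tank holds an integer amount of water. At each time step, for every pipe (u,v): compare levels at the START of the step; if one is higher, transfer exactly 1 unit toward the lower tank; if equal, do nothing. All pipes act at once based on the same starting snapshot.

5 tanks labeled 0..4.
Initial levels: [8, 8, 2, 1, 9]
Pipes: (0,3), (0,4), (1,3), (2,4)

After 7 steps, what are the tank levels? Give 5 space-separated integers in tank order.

Answer: 5 5 6 7 5

Derivation:
Step 1: flows [0->3,4->0,1->3,4->2] -> levels [8 7 3 3 7]
Step 2: flows [0->3,0->4,1->3,4->2] -> levels [6 6 4 5 7]
Step 3: flows [0->3,4->0,1->3,4->2] -> levels [6 5 5 7 5]
Step 4: flows [3->0,0->4,3->1,2=4] -> levels [6 6 5 5 6]
Step 5: flows [0->3,0=4,1->3,4->2] -> levels [5 5 6 7 5]
Step 6: flows [3->0,0=4,3->1,2->4] -> levels [6 6 5 5 6]
  -> period-2 cycle: step 6 state = step 4 state
  -> state at step 7: (7-4) mod 2 = 1, same as step 5 -> [5 5 6 7 5]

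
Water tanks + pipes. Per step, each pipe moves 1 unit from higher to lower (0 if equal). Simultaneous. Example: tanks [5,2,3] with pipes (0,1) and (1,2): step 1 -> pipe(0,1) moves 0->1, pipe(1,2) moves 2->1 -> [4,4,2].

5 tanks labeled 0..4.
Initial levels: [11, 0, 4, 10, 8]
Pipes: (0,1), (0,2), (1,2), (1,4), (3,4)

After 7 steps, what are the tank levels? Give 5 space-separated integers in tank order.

Step 1: flows [0->1,0->2,2->1,4->1,3->4] -> levels [9 3 4 9 8]
Step 2: flows [0->1,0->2,2->1,4->1,3->4] -> levels [7 6 4 8 8]
Step 3: flows [0->1,0->2,1->2,4->1,3=4] -> levels [5 7 6 8 7]
Step 4: flows [1->0,2->0,1->2,1=4,3->4] -> levels [7 5 6 7 8]
Step 5: flows [0->1,0->2,2->1,4->1,4->3] -> levels [5 8 6 8 6]
Step 6: flows [1->0,2->0,1->2,1->4,3->4] -> levels [7 5 6 7 8]
  -> period-2 cycle: step 6 state = step 4 state
  -> state at step 7: (7-4) mod 2 = 1, same as step 5 -> [5 8 6 8 6]

Answer: 5 8 6 8 6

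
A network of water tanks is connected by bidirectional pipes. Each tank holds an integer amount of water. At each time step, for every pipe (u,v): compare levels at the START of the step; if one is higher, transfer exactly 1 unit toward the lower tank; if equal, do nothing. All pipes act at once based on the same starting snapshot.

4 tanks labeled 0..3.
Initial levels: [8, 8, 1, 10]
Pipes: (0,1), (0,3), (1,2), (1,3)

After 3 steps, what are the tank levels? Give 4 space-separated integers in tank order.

Answer: 9 7 4 7

Derivation:
Step 1: flows [0=1,3->0,1->2,3->1] -> levels [9 8 2 8]
Step 2: flows [0->1,0->3,1->2,1=3] -> levels [7 8 3 9]
Step 3: flows [1->0,3->0,1->2,3->1] -> levels [9 7 4 7]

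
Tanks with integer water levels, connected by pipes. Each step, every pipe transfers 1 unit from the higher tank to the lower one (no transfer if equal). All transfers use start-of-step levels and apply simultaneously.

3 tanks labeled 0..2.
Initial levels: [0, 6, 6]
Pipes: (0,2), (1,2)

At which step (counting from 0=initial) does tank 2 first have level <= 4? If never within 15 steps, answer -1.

Answer: 3

Derivation:
Step 1: flows [2->0,1=2] -> levels [1 6 5]
Step 2: flows [2->0,1->2] -> levels [2 5 5]
Step 3: flows [2->0,1=2] -> levels [3 5 4]
Tank 2 first reaches <=4 at step 3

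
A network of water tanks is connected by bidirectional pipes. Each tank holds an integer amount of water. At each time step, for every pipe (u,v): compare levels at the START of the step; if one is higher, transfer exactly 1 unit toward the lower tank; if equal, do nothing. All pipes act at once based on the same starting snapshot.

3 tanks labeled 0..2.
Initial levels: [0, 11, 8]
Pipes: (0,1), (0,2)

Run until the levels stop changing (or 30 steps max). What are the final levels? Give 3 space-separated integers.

Answer: 5 7 7

Derivation:
Step 1: flows [1->0,2->0] -> levels [2 10 7]
Step 2: flows [1->0,2->0] -> levels [4 9 6]
Step 3: flows [1->0,2->0] -> levels [6 8 5]
Step 4: flows [1->0,0->2] -> levels [6 7 6]
Step 5: flows [1->0,0=2] -> levels [7 6 6]
Step 6: flows [0->1,0->2] -> levels [5 7 7]
Step 7: flows [1->0,2->0] -> levels [7 6 6]
  -> period-2 cycle: step 7 state = step 5 state; never stabilizes
  -> state at step 30: (30-5) mod 2 = 1, same as step 6 -> [5 7 7]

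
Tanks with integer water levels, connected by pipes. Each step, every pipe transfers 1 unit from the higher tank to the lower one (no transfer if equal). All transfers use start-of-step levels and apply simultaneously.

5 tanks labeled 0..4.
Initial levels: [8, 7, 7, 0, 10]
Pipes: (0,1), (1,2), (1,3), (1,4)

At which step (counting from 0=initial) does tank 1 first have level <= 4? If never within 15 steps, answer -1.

Step 1: flows [0->1,1=2,1->3,4->1] -> levels [7 8 7 1 9]
Step 2: flows [1->0,1->2,1->3,4->1] -> levels [8 6 8 2 8]
Step 3: flows [0->1,2->1,1->3,4->1] -> levels [7 8 7 3 7]
Step 4: flows [1->0,1->2,1->3,1->4] -> levels [8 4 8 4 8]
Tank 1 first reaches <=4 at step 4

Answer: 4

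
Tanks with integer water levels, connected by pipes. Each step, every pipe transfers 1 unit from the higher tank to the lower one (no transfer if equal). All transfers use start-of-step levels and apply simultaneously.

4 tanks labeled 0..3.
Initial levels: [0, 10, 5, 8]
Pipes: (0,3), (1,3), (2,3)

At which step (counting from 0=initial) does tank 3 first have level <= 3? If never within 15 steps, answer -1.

Answer: -1

Derivation:
Step 1: flows [3->0,1->3,3->2] -> levels [1 9 6 7]
Step 2: flows [3->0,1->3,3->2] -> levels [2 8 7 6]
Step 3: flows [3->0,1->3,2->3] -> levels [3 7 6 7]
Step 4: flows [3->0,1=3,3->2] -> levels [4 7 7 5]
Step 5: flows [3->0,1->3,2->3] -> levels [5 6 6 6]
Step 6: flows [3->0,1=3,2=3] -> levels [6 6 6 5]
Step 7: flows [0->3,1->3,2->3] -> levels [5 5 5 8]
Step 8: flows [3->0,3->1,3->2] -> levels [6 6 6 5]
  -> period-2 cycle (repeats step 6); tank 3 never drops to <=3
Tank 3 never reaches <=3 within 15 steps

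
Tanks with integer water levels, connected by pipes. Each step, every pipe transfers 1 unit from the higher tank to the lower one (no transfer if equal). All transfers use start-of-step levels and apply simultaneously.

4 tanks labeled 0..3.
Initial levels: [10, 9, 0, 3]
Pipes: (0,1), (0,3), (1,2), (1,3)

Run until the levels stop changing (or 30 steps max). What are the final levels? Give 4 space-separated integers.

Step 1: flows [0->1,0->3,1->2,1->3] -> levels [8 8 1 5]
Step 2: flows [0=1,0->3,1->2,1->3] -> levels [7 6 2 7]
Step 3: flows [0->1,0=3,1->2,3->1] -> levels [6 7 3 6]
Step 4: flows [1->0,0=3,1->2,1->3] -> levels [7 4 4 7]
Step 5: flows [0->1,0=3,1=2,3->1] -> levels [6 6 4 6]
Step 6: flows [0=1,0=3,1->2,1=3] -> levels [6 5 5 6]
Step 7: flows [0->1,0=3,1=2,3->1] -> levels [5 7 5 5]
Step 8: flows [1->0,0=3,1->2,1->3] -> levels [6 4 6 6]
Step 9: flows [0->1,0=3,2->1,3->1] -> levels [5 7 5 5]
  -> period-2 cycle: step 9 state = step 7 state; never stabilizes
  -> state at step 30: (30-7) mod 2 = 1, same as step 8 -> [6 4 6 6]

Answer: 6 4 6 6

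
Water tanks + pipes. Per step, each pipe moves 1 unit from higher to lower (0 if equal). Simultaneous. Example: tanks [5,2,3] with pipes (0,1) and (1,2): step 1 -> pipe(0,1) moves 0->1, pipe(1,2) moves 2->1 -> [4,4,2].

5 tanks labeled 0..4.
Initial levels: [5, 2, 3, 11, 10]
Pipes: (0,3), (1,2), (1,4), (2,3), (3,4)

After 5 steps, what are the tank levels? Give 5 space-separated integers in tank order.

Answer: 6 7 5 8 5

Derivation:
Step 1: flows [3->0,2->1,4->1,3->2,3->4] -> levels [6 4 3 8 10]
Step 2: flows [3->0,1->2,4->1,3->2,4->3] -> levels [7 4 5 7 8]
Step 3: flows [0=3,2->1,4->1,3->2,4->3] -> levels [7 6 5 7 6]
Step 4: flows [0=3,1->2,1=4,3->2,3->4] -> levels [7 5 7 5 7]
Step 5: flows [0->3,2->1,4->1,2->3,4->3] -> levels [6 7 5 8 5]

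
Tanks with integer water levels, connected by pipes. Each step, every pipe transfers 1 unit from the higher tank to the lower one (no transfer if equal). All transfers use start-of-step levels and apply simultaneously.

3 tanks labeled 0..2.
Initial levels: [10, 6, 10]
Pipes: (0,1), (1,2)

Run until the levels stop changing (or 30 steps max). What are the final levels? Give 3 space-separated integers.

Answer: 8 10 8

Derivation:
Step 1: flows [0->1,2->1] -> levels [9 8 9]
Step 2: flows [0->1,2->1] -> levels [8 10 8]
Step 3: flows [1->0,1->2] -> levels [9 8 9]
  -> period-2 cycle: step 3 state = step 1 state; never stabilizes
  -> state at step 30: (30-1) mod 2 = 1, same as step 2 -> [8 10 8]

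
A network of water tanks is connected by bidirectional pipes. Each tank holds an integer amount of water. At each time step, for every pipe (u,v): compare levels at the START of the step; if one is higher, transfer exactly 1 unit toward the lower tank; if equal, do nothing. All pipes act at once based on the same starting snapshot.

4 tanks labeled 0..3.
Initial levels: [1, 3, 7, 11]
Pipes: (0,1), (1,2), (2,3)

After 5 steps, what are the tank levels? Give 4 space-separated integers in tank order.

Answer: 4 5 6 7

Derivation:
Step 1: flows [1->0,2->1,3->2] -> levels [2 3 7 10]
Step 2: flows [1->0,2->1,3->2] -> levels [3 3 7 9]
Step 3: flows [0=1,2->1,3->2] -> levels [3 4 7 8]
Step 4: flows [1->0,2->1,3->2] -> levels [4 4 7 7]
Step 5: flows [0=1,2->1,2=3] -> levels [4 5 6 7]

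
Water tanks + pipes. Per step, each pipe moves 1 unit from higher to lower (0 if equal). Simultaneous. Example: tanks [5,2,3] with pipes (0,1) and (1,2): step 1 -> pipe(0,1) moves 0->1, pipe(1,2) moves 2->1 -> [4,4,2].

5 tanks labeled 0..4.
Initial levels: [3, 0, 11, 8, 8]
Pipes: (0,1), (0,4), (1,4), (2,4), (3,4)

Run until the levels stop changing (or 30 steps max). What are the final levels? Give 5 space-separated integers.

Step 1: flows [0->1,4->0,4->1,2->4,3=4] -> levels [3 2 10 8 7]
Step 2: flows [0->1,4->0,4->1,2->4,3->4] -> levels [3 4 9 7 7]
Step 3: flows [1->0,4->0,4->1,2->4,3=4] -> levels [5 4 8 7 6]
Step 4: flows [0->1,4->0,4->1,2->4,3->4] -> levels [5 6 7 6 6]
Step 5: flows [1->0,4->0,1=4,2->4,3=4] -> levels [7 5 6 6 6]
Step 6: flows [0->1,0->4,4->1,2=4,3=4] -> levels [5 7 6 6 6]
Step 7: flows [1->0,4->0,1->4,2=4,3=4] -> levels [7 5 6 6 6]
  -> period-2 cycle: step 7 state = step 5 state; never stabilizes
  -> state at step 30: (30-5) mod 2 = 1, same as step 6 -> [5 7 6 6 6]

Answer: 5 7 6 6 6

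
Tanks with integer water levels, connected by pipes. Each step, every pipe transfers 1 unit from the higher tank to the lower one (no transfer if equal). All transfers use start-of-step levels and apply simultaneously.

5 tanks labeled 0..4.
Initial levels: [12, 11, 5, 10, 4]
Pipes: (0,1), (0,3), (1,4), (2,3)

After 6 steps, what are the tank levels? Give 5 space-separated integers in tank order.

Step 1: flows [0->1,0->3,1->4,3->2] -> levels [10 11 6 10 5]
Step 2: flows [1->0,0=3,1->4,3->2] -> levels [11 9 7 9 6]
Step 3: flows [0->1,0->3,1->4,3->2] -> levels [9 9 8 9 7]
Step 4: flows [0=1,0=3,1->4,3->2] -> levels [9 8 9 8 8]
Step 5: flows [0->1,0->3,1=4,2->3] -> levels [7 9 8 10 8]
Step 6: flows [1->0,3->0,1->4,3->2] -> levels [9 7 9 8 9]

Answer: 9 7 9 8 9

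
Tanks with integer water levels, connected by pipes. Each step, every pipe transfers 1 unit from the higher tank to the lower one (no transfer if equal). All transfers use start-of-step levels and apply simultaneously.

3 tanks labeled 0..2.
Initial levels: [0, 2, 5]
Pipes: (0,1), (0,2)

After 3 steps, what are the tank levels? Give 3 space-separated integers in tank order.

Step 1: flows [1->0,2->0] -> levels [2 1 4]
Step 2: flows [0->1,2->0] -> levels [2 2 3]
Step 3: flows [0=1,2->0] -> levels [3 2 2]

Answer: 3 2 2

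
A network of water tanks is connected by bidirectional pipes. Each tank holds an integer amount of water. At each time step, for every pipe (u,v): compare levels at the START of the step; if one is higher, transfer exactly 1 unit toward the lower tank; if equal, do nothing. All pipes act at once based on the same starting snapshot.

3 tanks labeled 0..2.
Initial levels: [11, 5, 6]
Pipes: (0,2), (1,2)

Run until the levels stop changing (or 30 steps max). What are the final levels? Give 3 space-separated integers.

Step 1: flows [0->2,2->1] -> levels [10 6 6]
Step 2: flows [0->2,1=2] -> levels [9 6 7]
Step 3: flows [0->2,2->1] -> levels [8 7 7]
Step 4: flows [0->2,1=2] -> levels [7 7 8]
Step 5: flows [2->0,2->1] -> levels [8 8 6]
Step 6: flows [0->2,1->2] -> levels [7 7 8]
  -> period-2 cycle: step 6 state = step 4 state; never stabilizes
  -> state at step 30: (30-4) mod 2 = 0, same as step 4 -> [7 7 8]

Answer: 7 7 8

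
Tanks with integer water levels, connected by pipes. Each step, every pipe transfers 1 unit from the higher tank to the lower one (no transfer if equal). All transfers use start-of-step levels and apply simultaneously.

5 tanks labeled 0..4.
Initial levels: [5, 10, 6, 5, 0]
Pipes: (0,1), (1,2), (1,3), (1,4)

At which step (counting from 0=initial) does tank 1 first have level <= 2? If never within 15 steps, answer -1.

Answer: -1

Derivation:
Step 1: flows [1->0,1->2,1->3,1->4] -> levels [6 6 7 6 1]
Step 2: flows [0=1,2->1,1=3,1->4] -> levels [6 6 6 6 2]
Step 3: flows [0=1,1=2,1=3,1->4] -> levels [6 5 6 6 3]
Step 4: flows [0->1,2->1,3->1,1->4] -> levels [5 7 5 5 4]
Step 5: flows [1->0,1->2,1->3,1->4] -> levels [6 3 6 6 5]
Step 6: flows [0->1,2->1,3->1,4->1] -> levels [5 7 5 5 4]
  -> period-2 cycle (repeats step 4); tank 1 never drops to <=2
Tank 1 never reaches <=2 within 15 steps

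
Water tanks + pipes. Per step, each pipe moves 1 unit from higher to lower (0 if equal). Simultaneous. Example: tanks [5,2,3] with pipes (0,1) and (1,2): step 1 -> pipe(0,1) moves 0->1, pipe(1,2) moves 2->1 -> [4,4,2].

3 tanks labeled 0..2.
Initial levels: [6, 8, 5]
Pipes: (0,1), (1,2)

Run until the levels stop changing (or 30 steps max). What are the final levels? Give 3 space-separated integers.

Step 1: flows [1->0,1->2] -> levels [7 6 6]
Step 2: flows [0->1,1=2] -> levels [6 7 6]
Step 3: flows [1->0,1->2] -> levels [7 5 7]
Step 4: flows [0->1,2->1] -> levels [6 7 6]
  -> period-2 cycle: step 4 state = step 2 state; never stabilizes
  -> state at step 30: (30-2) mod 2 = 0, same as step 2 -> [6 7 6]

Answer: 6 7 6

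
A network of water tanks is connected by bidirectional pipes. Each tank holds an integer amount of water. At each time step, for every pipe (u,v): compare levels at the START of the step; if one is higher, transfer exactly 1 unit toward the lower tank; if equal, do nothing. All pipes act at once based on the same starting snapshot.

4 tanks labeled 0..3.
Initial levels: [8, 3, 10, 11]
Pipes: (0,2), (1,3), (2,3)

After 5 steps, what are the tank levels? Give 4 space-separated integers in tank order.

Answer: 9 7 8 8

Derivation:
Step 1: flows [2->0,3->1,3->2] -> levels [9 4 10 9]
Step 2: flows [2->0,3->1,2->3] -> levels [10 5 8 9]
Step 3: flows [0->2,3->1,3->2] -> levels [9 6 10 7]
Step 4: flows [2->0,3->1,2->3] -> levels [10 7 8 7]
Step 5: flows [0->2,1=3,2->3] -> levels [9 7 8 8]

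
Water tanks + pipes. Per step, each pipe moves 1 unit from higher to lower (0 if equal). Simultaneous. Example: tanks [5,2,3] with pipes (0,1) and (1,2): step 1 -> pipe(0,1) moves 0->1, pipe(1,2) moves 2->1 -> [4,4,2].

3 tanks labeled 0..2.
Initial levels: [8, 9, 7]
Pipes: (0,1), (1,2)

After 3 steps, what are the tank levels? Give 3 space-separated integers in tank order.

Step 1: flows [1->0,1->2] -> levels [9 7 8]
Step 2: flows [0->1,2->1] -> levels [8 9 7]
  -> period-2 cycle: step 2 state = step 0 state
  -> state at step 3: (3-0) mod 2 = 1, same as step 1 -> [9 7 8]

Answer: 9 7 8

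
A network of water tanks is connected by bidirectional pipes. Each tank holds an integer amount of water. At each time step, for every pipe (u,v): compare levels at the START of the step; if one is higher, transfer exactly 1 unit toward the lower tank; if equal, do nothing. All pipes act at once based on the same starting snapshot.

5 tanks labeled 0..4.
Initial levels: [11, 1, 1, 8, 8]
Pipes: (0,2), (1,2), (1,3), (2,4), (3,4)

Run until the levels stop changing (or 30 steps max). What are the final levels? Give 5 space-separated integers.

Step 1: flows [0->2,1=2,3->1,4->2,3=4] -> levels [10 2 3 7 7]
Step 2: flows [0->2,2->1,3->1,4->2,3=4] -> levels [9 4 4 6 6]
Step 3: flows [0->2,1=2,3->1,4->2,3=4] -> levels [8 5 6 5 5]
Step 4: flows [0->2,2->1,1=3,2->4,3=4] -> levels [7 6 5 5 6]
Step 5: flows [0->2,1->2,1->3,4->2,4->3] -> levels [6 4 8 7 4]
Step 6: flows [2->0,2->1,3->1,2->4,3->4] -> levels [7 6 5 5 6]
  -> period-2 cycle: step 6 state = step 4 state; never stabilizes
  -> state at step 30: (30-4) mod 2 = 0, same as step 4 -> [7 6 5 5 6]

Answer: 7 6 5 5 6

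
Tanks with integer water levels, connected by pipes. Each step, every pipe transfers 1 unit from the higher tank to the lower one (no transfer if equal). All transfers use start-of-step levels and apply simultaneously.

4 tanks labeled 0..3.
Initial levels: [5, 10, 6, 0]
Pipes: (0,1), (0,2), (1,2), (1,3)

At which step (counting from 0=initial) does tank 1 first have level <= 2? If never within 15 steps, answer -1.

Step 1: flows [1->0,2->0,1->2,1->3] -> levels [7 7 6 1]
Step 2: flows [0=1,0->2,1->2,1->3] -> levels [6 5 8 2]
Step 3: flows [0->1,2->0,2->1,1->3] -> levels [6 6 6 3]
Step 4: flows [0=1,0=2,1=2,1->3] -> levels [6 5 6 4]
Step 5: flows [0->1,0=2,2->1,1->3] -> levels [5 6 5 5]
Step 6: flows [1->0,0=2,1->2,1->3] -> levels [6 3 6 6]
Step 7: flows [0->1,0=2,2->1,3->1] -> levels [5 6 5 5]
  -> period-2 cycle (repeats step 5); tank 1 never drops to <=2
Tank 1 never reaches <=2 within 15 steps

Answer: -1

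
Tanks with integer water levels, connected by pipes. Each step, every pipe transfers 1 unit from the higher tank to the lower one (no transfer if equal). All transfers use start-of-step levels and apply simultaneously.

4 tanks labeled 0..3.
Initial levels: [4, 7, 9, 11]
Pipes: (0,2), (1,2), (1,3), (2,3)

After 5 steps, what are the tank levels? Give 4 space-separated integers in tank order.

Answer: 7 9 6 9

Derivation:
Step 1: flows [2->0,2->1,3->1,3->2] -> levels [5 9 8 9]
Step 2: flows [2->0,1->2,1=3,3->2] -> levels [6 8 9 8]
Step 3: flows [2->0,2->1,1=3,2->3] -> levels [7 9 6 9]
Step 4: flows [0->2,1->2,1=3,3->2] -> levels [6 8 9 8]
  -> period-2 cycle: step 4 state = step 2 state
  -> state at step 5: (5-2) mod 2 = 1, same as step 3 -> [7 9 6 9]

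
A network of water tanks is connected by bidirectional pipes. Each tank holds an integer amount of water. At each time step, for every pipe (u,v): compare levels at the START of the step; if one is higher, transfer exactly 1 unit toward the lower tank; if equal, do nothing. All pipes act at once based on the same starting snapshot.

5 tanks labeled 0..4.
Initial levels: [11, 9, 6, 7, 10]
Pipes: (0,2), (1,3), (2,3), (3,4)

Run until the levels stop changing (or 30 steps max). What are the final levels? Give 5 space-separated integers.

Step 1: flows [0->2,1->3,3->2,4->3] -> levels [10 8 8 8 9]
Step 2: flows [0->2,1=3,2=3,4->3] -> levels [9 8 9 9 8]
Step 3: flows [0=2,3->1,2=3,3->4] -> levels [9 9 9 7 9]
Step 4: flows [0=2,1->3,2->3,4->3] -> levels [9 8 8 10 8]
Step 5: flows [0->2,3->1,3->2,3->4] -> levels [8 9 10 7 9]
Step 6: flows [2->0,1->3,2->3,4->3] -> levels [9 8 8 10 8]
  -> period-2 cycle: step 6 state = step 4 state; never stabilizes
  -> state at step 30: (30-4) mod 2 = 0, same as step 4 -> [9 8 8 10 8]

Answer: 9 8 8 10 8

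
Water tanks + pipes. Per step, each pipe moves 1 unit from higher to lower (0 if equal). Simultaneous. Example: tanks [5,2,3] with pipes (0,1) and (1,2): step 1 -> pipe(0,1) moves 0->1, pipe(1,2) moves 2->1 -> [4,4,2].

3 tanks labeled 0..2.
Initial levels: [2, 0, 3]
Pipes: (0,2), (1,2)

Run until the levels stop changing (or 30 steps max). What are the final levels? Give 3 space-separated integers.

Step 1: flows [2->0,2->1] -> levels [3 1 1]
Step 2: flows [0->2,1=2] -> levels [2 1 2]
Step 3: flows [0=2,2->1] -> levels [2 2 1]
Step 4: flows [0->2,1->2] -> levels [1 1 3]
Step 5: flows [2->0,2->1] -> levels [2 2 1]
  -> period-2 cycle: step 5 state = step 3 state; never stabilizes
  -> state at step 30: (30-3) mod 2 = 1, same as step 4 -> [1 1 3]

Answer: 1 1 3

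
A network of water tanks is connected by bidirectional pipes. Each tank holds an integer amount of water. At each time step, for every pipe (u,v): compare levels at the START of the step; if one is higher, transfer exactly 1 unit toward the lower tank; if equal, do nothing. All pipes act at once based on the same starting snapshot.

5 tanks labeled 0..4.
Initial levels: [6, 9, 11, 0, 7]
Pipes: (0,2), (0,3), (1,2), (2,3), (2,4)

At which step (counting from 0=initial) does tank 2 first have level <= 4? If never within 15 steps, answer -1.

Step 1: flows [2->0,0->3,2->1,2->3,2->4] -> levels [6 10 7 2 8]
Step 2: flows [2->0,0->3,1->2,2->3,4->2] -> levels [6 9 7 4 7]
Step 3: flows [2->0,0->3,1->2,2->3,2=4] -> levels [6 8 6 6 7]
Step 4: flows [0=2,0=3,1->2,2=3,4->2] -> levels [6 7 8 6 6]
Step 5: flows [2->0,0=3,2->1,2->3,2->4] -> levels [7 8 4 7 7]
Tank 2 first reaches <=4 at step 5

Answer: 5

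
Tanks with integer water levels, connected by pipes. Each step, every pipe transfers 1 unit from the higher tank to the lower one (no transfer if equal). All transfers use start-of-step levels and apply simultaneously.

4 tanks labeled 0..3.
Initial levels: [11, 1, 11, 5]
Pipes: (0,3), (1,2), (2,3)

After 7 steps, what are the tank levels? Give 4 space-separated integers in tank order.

Answer: 8 6 8 6

Derivation:
Step 1: flows [0->3,2->1,2->3] -> levels [10 2 9 7]
Step 2: flows [0->3,2->1,2->3] -> levels [9 3 7 9]
Step 3: flows [0=3,2->1,3->2] -> levels [9 4 7 8]
Step 4: flows [0->3,2->1,3->2] -> levels [8 5 7 8]
Step 5: flows [0=3,2->1,3->2] -> levels [8 6 7 7]
Step 6: flows [0->3,2->1,2=3] -> levels [7 7 6 8]
Step 7: flows [3->0,1->2,3->2] -> levels [8 6 8 6]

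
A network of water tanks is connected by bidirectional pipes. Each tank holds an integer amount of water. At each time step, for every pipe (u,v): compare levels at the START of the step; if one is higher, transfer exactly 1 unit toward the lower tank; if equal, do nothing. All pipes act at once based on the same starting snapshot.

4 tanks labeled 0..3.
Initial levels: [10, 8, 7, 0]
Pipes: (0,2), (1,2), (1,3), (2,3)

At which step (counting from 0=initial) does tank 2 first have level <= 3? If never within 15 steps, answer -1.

Answer: -1

Derivation:
Step 1: flows [0->2,1->2,1->3,2->3] -> levels [9 6 8 2]
Step 2: flows [0->2,2->1,1->3,2->3] -> levels [8 6 7 4]
Step 3: flows [0->2,2->1,1->3,2->3] -> levels [7 6 6 6]
Step 4: flows [0->2,1=2,1=3,2=3] -> levels [6 6 7 6]
Step 5: flows [2->0,2->1,1=3,2->3] -> levels [7 7 4 7]
Step 6: flows [0->2,1->2,1=3,3->2] -> levels [6 6 7 6]
  -> period-2 cycle (repeats step 4); tank 2 never drops to <=3
Tank 2 never reaches <=3 within 15 steps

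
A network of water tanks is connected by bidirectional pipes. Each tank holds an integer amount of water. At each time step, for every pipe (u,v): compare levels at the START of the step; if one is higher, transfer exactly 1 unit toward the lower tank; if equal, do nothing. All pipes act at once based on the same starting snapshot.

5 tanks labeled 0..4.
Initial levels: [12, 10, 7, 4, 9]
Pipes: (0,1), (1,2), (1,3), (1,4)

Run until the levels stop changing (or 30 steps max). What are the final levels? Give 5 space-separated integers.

Step 1: flows [0->1,1->2,1->3,1->4] -> levels [11 8 8 5 10]
Step 2: flows [0->1,1=2,1->3,4->1] -> levels [10 9 8 6 9]
Step 3: flows [0->1,1->2,1->3,1=4] -> levels [9 8 9 7 9]
Step 4: flows [0->1,2->1,1->3,4->1] -> levels [8 10 8 8 8]
Step 5: flows [1->0,1->2,1->3,1->4] -> levels [9 6 9 9 9]
Step 6: flows [0->1,2->1,3->1,4->1] -> levels [8 10 8 8 8]
  -> period-2 cycle: step 6 state = step 4 state; never stabilizes
  -> state at step 30: (30-4) mod 2 = 0, same as step 4 -> [8 10 8 8 8]

Answer: 8 10 8 8 8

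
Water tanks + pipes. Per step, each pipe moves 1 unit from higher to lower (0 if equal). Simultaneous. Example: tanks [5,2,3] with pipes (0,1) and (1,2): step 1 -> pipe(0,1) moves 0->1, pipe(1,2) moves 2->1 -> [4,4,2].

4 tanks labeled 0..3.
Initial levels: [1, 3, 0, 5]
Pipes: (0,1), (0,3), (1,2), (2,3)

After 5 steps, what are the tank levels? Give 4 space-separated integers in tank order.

Step 1: flows [1->0,3->0,1->2,3->2] -> levels [3 1 2 3]
Step 2: flows [0->1,0=3,2->1,3->2] -> levels [2 3 2 2]
Step 3: flows [1->0,0=3,1->2,2=3] -> levels [3 1 3 2]
Step 4: flows [0->1,0->3,2->1,2->3] -> levels [1 3 1 4]
Step 5: flows [1->0,3->0,1->2,3->2] -> levels [3 1 3 2]

Answer: 3 1 3 2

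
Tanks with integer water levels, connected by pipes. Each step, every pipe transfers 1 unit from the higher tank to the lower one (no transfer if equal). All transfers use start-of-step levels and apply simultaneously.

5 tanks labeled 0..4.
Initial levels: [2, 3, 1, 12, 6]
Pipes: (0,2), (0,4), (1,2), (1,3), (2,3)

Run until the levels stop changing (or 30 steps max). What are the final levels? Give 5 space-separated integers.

Answer: 5 6 4 6 3

Derivation:
Step 1: flows [0->2,4->0,1->2,3->1,3->2] -> levels [2 3 4 10 5]
Step 2: flows [2->0,4->0,2->1,3->1,3->2] -> levels [4 5 3 8 4]
Step 3: flows [0->2,0=4,1->2,3->1,3->2] -> levels [3 5 6 6 4]
Step 4: flows [2->0,4->0,2->1,3->1,2=3] -> levels [5 7 4 5 3]
Step 5: flows [0->2,0->4,1->2,1->3,3->2] -> levels [3 5 7 5 4]
Step 6: flows [2->0,4->0,2->1,1=3,2->3] -> levels [5 6 4 6 3]
Step 7: flows [0->2,0->4,1->2,1=3,3->2] -> levels [3 5 7 5 4]
  -> period-2 cycle: step 7 state = step 5 state; never stabilizes
  -> state at step 30: (30-5) mod 2 = 1, same as step 6 -> [5 6 4 6 3]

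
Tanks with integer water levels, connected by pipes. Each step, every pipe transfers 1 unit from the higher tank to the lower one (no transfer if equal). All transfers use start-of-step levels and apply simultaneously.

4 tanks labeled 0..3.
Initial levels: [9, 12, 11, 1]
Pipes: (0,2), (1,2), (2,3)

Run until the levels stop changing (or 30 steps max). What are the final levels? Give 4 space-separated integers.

Step 1: flows [2->0,1->2,2->3] -> levels [10 11 10 2]
Step 2: flows [0=2,1->2,2->3] -> levels [10 10 10 3]
Step 3: flows [0=2,1=2,2->3] -> levels [10 10 9 4]
Step 4: flows [0->2,1->2,2->3] -> levels [9 9 10 5]
Step 5: flows [2->0,2->1,2->3] -> levels [10 10 7 6]
Step 6: flows [0->2,1->2,2->3] -> levels [9 9 8 7]
Step 7: flows [0->2,1->2,2->3] -> levels [8 8 9 8]
Step 8: flows [2->0,2->1,2->3] -> levels [9 9 6 9]
Step 9: flows [0->2,1->2,3->2] -> levels [8 8 9 8]
  -> period-2 cycle: step 9 state = step 7 state; never stabilizes
  -> state at step 30: (30-7) mod 2 = 1, same as step 8 -> [9 9 6 9]

Answer: 9 9 6 9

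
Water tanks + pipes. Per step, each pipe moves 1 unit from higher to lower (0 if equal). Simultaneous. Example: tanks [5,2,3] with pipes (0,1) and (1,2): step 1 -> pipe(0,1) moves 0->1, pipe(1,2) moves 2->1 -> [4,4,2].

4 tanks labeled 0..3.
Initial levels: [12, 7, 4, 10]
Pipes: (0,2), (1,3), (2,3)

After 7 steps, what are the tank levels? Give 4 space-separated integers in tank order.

Answer: 9 7 8 9

Derivation:
Step 1: flows [0->2,3->1,3->2] -> levels [11 8 6 8]
Step 2: flows [0->2,1=3,3->2] -> levels [10 8 8 7]
Step 3: flows [0->2,1->3,2->3] -> levels [9 7 8 9]
Step 4: flows [0->2,3->1,3->2] -> levels [8 8 10 7]
Step 5: flows [2->0,1->3,2->3] -> levels [9 7 8 9]
  -> period-2 cycle: step 5 state = step 3 state
  -> state at step 7: (7-3) mod 2 = 0, same as step 3 -> [9 7 8 9]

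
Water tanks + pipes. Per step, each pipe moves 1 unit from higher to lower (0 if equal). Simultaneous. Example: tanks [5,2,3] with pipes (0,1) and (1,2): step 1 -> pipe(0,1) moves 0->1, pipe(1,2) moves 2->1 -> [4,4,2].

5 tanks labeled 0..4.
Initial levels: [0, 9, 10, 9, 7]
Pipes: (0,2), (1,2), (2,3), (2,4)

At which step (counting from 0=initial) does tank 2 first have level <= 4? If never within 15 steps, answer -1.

Answer: -1

Derivation:
Step 1: flows [2->0,2->1,2->3,2->4] -> levels [1 10 6 10 8]
Step 2: flows [2->0,1->2,3->2,4->2] -> levels [2 9 8 9 7]
Step 3: flows [2->0,1->2,3->2,2->4] -> levels [3 8 8 8 8]
Step 4: flows [2->0,1=2,2=3,2=4] -> levels [4 8 7 8 8]
Step 5: flows [2->0,1->2,3->2,4->2] -> levels [5 7 9 7 7]
Step 6: flows [2->0,2->1,2->3,2->4] -> levels [6 8 5 8 8]
Step 7: flows [0->2,1->2,3->2,4->2] -> levels [5 7 9 7 7]
  -> period-2 cycle (repeats step 5); tank 2 never drops to <=4
Tank 2 never reaches <=4 within 15 steps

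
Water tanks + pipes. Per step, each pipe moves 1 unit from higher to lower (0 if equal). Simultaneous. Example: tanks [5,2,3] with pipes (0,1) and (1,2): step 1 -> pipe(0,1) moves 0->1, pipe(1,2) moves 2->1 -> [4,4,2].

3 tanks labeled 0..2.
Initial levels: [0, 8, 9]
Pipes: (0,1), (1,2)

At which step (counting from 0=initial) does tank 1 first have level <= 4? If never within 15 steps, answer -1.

Step 1: flows [1->0,2->1] -> levels [1 8 8]
Step 2: flows [1->0,1=2] -> levels [2 7 8]
Step 3: flows [1->0,2->1] -> levels [3 7 7]
Step 4: flows [1->0,1=2] -> levels [4 6 7]
Step 5: flows [1->0,2->1] -> levels [5 6 6]
Step 6: flows [1->0,1=2] -> levels [6 5 6]
Step 7: flows [0->1,2->1] -> levels [5 7 5]
Step 8: flows [1->0,1->2] -> levels [6 5 6]
  -> period-2 cycle (repeats step 6); tank 1 never drops to <=4
Tank 1 never reaches <=4 within 15 steps

Answer: -1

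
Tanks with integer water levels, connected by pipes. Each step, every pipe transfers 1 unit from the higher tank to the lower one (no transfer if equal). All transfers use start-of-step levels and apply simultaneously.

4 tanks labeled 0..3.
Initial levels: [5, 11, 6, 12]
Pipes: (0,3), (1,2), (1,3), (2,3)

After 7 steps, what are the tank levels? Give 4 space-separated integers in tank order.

Step 1: flows [3->0,1->2,3->1,3->2] -> levels [6 11 8 9]
Step 2: flows [3->0,1->2,1->3,3->2] -> levels [7 9 10 8]
Step 3: flows [3->0,2->1,1->3,2->3] -> levels [8 9 8 9]
Step 4: flows [3->0,1->2,1=3,3->2] -> levels [9 8 10 7]
Step 5: flows [0->3,2->1,1->3,2->3] -> levels [8 8 8 10]
Step 6: flows [3->0,1=2,3->1,3->2] -> levels [9 9 9 7]
Step 7: flows [0->3,1=2,1->3,2->3] -> levels [8 8 8 10]

Answer: 8 8 8 10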